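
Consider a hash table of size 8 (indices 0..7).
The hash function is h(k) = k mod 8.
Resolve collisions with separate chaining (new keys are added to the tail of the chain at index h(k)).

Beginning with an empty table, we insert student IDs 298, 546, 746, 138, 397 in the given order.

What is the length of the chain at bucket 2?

298 → bucket 2
546 → bucket 2 (collision)
746 → bucket 2 (collision)
138 → bucket 2 (collision)
397 → bucket 5
Final buckets:
0: .
1: .
2: 298 -> 546 -> 746 -> 138
3: .
4: .
5: 397
6: .
7: .

4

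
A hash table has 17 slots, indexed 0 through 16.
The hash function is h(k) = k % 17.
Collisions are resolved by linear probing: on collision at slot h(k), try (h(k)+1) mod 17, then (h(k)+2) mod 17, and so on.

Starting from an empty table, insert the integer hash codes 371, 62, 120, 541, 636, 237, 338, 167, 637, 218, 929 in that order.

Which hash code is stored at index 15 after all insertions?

541

371: h=14 -> slot 14
62: h=11 -> slot 11
120: h=1 -> slot 1
541: h=14, probe 14,15 -> slot 15
636: h=7 -> slot 7
237: h=16 -> slot 16
338: h=15, probe 15,16,0 -> slot 0
167: h=14, probe 14,15,16,0,1,2 -> slot 2
637: h=8 -> slot 8
218: h=14, probe 14,15,16,0,1,2,3 -> slot 3
929: h=11, probe 11,12 -> slot 12
Table: [338, 120, 167, 218, ., ., ., 636, 637, ., ., 62, 929, ., 371, 541, 237]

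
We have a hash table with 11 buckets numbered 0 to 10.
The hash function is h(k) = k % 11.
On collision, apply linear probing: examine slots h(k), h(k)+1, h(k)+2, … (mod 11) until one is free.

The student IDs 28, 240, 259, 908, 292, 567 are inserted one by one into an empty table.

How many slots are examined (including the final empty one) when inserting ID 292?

5

28: h=6 -> slot 6
240: h=9 -> slot 9
259: h=6, probe 6,7 -> slot 7
908: h=6, probe 6,7,8 -> slot 8
292: h=6, probe 6,7,8,9,10 -> slot 10
567: h=6, probe 6,7,8,9,10,0 -> slot 0
Table: [567, —, —, —, —, —, 28, 259, 908, 240, 292]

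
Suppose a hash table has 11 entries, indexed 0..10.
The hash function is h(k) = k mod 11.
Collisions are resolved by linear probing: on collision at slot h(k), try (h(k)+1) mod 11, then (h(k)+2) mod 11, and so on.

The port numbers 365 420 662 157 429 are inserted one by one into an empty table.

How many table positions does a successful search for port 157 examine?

3

365 hashes to 2; slot 2 is free → place at 2.
420 hashes to 2; 2 taken → place at 3.
662 hashes to 2; 2,3 taken → place at 4.
157 hashes to 3; 3,4 taken → place at 5.
429 hashes to 0; slot 0 is free → place at 0.
Table: [429, —, 365, 420, 662, 157, —, —, —, —, —]
Lookup 157: h=3, probe 3,4,5 → found at 5.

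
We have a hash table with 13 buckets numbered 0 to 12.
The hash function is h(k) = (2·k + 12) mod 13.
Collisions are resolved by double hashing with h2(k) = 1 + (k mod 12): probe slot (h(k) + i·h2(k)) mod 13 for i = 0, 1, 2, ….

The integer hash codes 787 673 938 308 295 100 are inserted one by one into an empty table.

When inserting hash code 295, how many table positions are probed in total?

Insert 787: h=0, slot 0 empty -> index 0.
Insert 673: h=6, slot 6 empty -> index 6.
Insert 938: h=3, slot 3 empty -> index 3.
Insert 308: h=4, slot 4 empty -> index 4.
Insert 295: h=4, h2=8, slot 4 occupied -> index 12.
Insert 100: h=4, h2=5, slot 4 occupied -> index 9.
Table: [787, ., ., 938, 308, ., 673, ., ., 100, ., ., 295]

2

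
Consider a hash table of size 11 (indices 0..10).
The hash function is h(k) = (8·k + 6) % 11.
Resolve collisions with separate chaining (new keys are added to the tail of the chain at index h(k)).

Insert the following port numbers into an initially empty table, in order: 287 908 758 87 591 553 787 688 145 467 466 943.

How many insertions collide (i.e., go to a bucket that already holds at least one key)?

4

287 → bucket 3
908 → bucket 10
758 → bucket 9
87 → bucket 9 (collision)
591 → bucket 4
553 → bucket 8
787 → bucket 10 (collision)
688 → bucket 10 (collision)
145 → bucket 0
467 → bucket 2
466 → bucket 5
943 → bucket 4 (collision)
Final buckets:
0: 145
1: —
2: 467
3: 287
4: 591 -> 943
5: 466
6: —
7: —
8: 553
9: 758 -> 87
10: 908 -> 787 -> 688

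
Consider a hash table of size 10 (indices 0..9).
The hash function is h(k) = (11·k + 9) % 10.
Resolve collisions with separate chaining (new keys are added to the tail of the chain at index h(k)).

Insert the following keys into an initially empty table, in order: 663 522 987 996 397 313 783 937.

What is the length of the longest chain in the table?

Insert 663: h=2, bucket 2 empty → new chain.
Insert 522: h=1, bucket 1 empty → new chain.
Insert 987: h=6, bucket 6 empty → new chain.
Insert 996: h=5, bucket 5 empty → new chain.
Insert 397: h=6, bucket 6 nonempty → append to chain.
Insert 313: h=2, bucket 2 nonempty → append to chain.
Insert 783: h=2, bucket 2 nonempty → append to chain.
Insert 937: h=6, bucket 6 nonempty → append to chain.
Final buckets:
0: .
1: 522
2: 663 -> 313 -> 783
3: .
4: .
5: 996
6: 987 -> 397 -> 937
7: .
8: .
9: .

3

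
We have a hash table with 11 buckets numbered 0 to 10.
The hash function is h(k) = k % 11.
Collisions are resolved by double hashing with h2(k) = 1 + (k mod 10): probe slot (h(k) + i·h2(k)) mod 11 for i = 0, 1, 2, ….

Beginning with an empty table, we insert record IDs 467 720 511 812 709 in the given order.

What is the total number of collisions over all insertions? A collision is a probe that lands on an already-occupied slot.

3

Insert 467: h=5, slot 5 empty -> index 5.
Insert 720: h=5, h2=1, slot 5 occupied -> index 6.
Insert 511: h=5, h2=2, slot 5 occupied -> index 7.
Insert 812: h=9, slot 9 empty -> index 9.
Insert 709: h=5, h2=10, slot 5 occupied -> index 4.
Table: [—, —, —, —, 709, 467, 720, 511, —, 812, —]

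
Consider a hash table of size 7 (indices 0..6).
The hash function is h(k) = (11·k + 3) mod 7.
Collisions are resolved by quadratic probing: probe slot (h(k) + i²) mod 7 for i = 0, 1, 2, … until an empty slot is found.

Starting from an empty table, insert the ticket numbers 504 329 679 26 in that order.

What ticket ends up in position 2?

26

504 hashes to 3; slot 3 is free -> place at 3.
329 hashes to 3; 3 taken -> place at 4.
679 hashes to 3; 3,4 taken -> place at 0.
26 hashes to 2; slot 2 is free -> place at 2.
Table: [679, ., 26, 504, 329, ., .]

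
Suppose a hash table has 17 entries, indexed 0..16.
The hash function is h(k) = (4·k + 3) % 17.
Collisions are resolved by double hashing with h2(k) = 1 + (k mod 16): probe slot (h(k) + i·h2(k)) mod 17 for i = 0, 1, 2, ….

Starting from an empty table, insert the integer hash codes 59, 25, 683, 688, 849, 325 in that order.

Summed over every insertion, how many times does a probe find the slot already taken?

59 hashes to 1; slot 1 is free → place at 1.
25 hashes to 1, h2=10; 1 taken → place at 11.
683 hashes to 15; slot 15 is free → place at 15.
688 hashes to 1, h2=1; 1 taken → place at 2.
849 hashes to 16; slot 16 is free → place at 16.
325 hashes to 11, h2=6; 11 taken → place at 0.
Table: [325, 59, 688, -, -, -, -, -, -, -, -, 25, -, -, -, 683, 849]

3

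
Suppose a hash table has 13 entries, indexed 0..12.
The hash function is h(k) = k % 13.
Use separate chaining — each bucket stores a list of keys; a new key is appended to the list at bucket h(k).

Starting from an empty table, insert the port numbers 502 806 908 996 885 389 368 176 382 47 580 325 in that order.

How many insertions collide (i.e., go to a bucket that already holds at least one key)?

4

502 -> bucket 8
806 -> bucket 0
908 -> bucket 11
996 -> bucket 8 (collision)
885 -> bucket 1
389 -> bucket 12
368 -> bucket 4
176 -> bucket 7
382 -> bucket 5
47 -> bucket 8 (collision)
580 -> bucket 8 (collision)
325 -> bucket 0 (collision)
Final buckets:
0: 806 -> 325
1: 885
2: —
3: —
4: 368
5: 382
6: —
7: 176
8: 502 -> 996 -> 47 -> 580
9: —
10: —
11: 908
12: 389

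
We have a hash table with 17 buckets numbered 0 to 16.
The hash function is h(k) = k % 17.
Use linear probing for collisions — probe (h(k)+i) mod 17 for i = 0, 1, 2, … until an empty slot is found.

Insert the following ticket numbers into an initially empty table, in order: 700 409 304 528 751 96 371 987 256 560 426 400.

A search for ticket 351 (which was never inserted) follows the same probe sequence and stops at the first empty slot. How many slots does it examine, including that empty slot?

2

700: h=3 -> slot 3
409: h=1 -> slot 1
304: h=15 -> slot 15
528: h=1, probe 1,2 -> slot 2
751: h=3, probe 3,4 -> slot 4
96: h=11 -> slot 11
371: h=14 -> slot 14
987: h=1, probe 1,2,3,4,5 -> slot 5
256: h=1, probe 1,2,3,4,5,6 -> slot 6
560: h=16 -> slot 16
426: h=1, probe 1,2,3,4,5,6,7 -> slot 7
400: h=9 -> slot 9
Table: [—, 409, 528, 700, 751, 987, 256, 426, —, 400, —, 96, —, —, 371, 304, 560]
Lookup 351: h=11, probe 11,12 → slot 12 empty, not found.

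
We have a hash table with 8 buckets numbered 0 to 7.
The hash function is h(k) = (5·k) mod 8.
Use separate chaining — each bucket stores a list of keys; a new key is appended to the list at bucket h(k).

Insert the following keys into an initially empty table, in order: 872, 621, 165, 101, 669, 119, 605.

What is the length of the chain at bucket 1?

872 -> bucket 0
621 -> bucket 1
165 -> bucket 1 (collision)
101 -> bucket 1 (collision)
669 -> bucket 1 (collision)
119 -> bucket 3
605 -> bucket 1 (collision)
Final buckets:
0: 872
1: 621 -> 165 -> 101 -> 669 -> 605
2: —
3: 119
4: —
5: —
6: —
7: —

5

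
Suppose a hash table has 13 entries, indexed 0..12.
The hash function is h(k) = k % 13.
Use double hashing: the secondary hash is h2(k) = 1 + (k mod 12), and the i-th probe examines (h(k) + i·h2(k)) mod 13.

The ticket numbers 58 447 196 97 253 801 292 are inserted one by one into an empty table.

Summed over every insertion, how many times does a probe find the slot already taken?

6

58 hashes to 6; slot 6 is free => place at 6.
447 hashes to 5; slot 5 is free => place at 5.
196 hashes to 1; slot 1 is free => place at 1.
97 hashes to 6, h2=2; 6 taken => place at 8.
253 hashes to 6, h2=2; 6,8 taken => place at 10.
801 hashes to 8, h2=10; 8,5 taken => place at 2.
292 hashes to 6, h2=5; 6 taken => place at 11.
Table: [-, 196, 801, -, -, 447, 58, -, 97, -, 253, 292, -]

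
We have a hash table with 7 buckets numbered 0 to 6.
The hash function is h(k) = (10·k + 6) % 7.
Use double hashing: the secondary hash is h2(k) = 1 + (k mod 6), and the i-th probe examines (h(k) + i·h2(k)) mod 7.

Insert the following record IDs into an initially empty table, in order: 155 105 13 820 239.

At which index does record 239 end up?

1

155 hashes to 2; slot 2 is free => place at 2.
105 hashes to 6; slot 6 is free => place at 6.
13 hashes to 3; slot 3 is free => place at 3.
820 hashes to 2, h2=5; 2 taken => place at 0.
239 hashes to 2, h2=6; 2 taken => place at 1.
Table: [820, 239, 155, 13, _, _, 105]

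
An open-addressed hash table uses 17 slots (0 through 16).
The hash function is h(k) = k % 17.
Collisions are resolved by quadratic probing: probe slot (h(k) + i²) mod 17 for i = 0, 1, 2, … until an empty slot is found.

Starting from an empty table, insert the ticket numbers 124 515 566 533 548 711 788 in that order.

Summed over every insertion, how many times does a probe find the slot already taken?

6

124 hashes to 5; slot 5 is free -> place at 5.
515 hashes to 5; 5 taken -> place at 6.
566 hashes to 5; 5,6 taken -> place at 9.
533 hashes to 6; 6 taken -> place at 7.
548 hashes to 4; slot 4 is free -> place at 4.
711 hashes to 14; slot 14 is free -> place at 14.
788 hashes to 6; 6,7 taken -> place at 10.
Table: [-, -, -, -, 548, 124, 515, 533, -, 566, 788, -, -, -, 711, -, -]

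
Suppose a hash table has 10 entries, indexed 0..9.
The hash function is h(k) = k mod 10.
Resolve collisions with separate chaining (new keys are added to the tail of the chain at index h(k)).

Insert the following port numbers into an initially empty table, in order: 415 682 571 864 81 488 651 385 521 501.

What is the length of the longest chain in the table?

5

Insert 415: h=5, bucket 5 empty -> new chain.
Insert 682: h=2, bucket 2 empty -> new chain.
Insert 571: h=1, bucket 1 empty -> new chain.
Insert 864: h=4, bucket 4 empty -> new chain.
Insert 81: h=1, bucket 1 nonempty -> append to chain.
Insert 488: h=8, bucket 8 empty -> new chain.
Insert 651: h=1, bucket 1 nonempty -> append to chain.
Insert 385: h=5, bucket 5 nonempty -> append to chain.
Insert 521: h=1, bucket 1 nonempty -> append to chain.
Insert 501: h=1, bucket 1 nonempty -> append to chain.
Final buckets:
0: —
1: 571 -> 81 -> 651 -> 521 -> 501
2: 682
3: —
4: 864
5: 415 -> 385
6: —
7: —
8: 488
9: —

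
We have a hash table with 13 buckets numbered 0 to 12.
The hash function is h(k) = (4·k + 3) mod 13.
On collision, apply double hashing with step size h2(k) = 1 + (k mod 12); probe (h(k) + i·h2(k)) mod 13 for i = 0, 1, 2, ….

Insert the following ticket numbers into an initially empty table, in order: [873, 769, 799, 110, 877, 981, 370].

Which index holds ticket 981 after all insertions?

8

873 hashes to 11; slot 11 is free => place at 11.
769 hashes to 11, h2=2; 11 taken => place at 0.
799 hashes to 1; slot 1 is free => place at 1.
110 hashes to 1, h2=3; 1 taken => place at 4.
877 hashes to 1, h2=2; 1 taken => place at 3.
981 hashes to 1, h2=10; 1,11 taken => place at 8.
370 hashes to 1, h2=11; 1 taken => place at 12.
Table: [769, 799, ∅, 877, 110, ∅, ∅, ∅, 981, ∅, ∅, 873, 370]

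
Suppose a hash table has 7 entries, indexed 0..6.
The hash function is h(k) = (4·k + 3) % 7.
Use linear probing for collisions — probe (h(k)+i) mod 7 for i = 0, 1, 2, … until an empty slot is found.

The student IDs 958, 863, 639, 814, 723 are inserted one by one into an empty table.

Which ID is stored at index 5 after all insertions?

639

958 hashes to 6; slot 6 is free → place at 6.
863 hashes to 4; slot 4 is free → place at 4.
639 hashes to 4; 4 taken → place at 5.
814 hashes to 4; 4,5,6 taken → place at 0.
723 hashes to 4; 4,5,6,0 taken → place at 1.
Table: [814, 723, ∅, ∅, 863, 639, 958]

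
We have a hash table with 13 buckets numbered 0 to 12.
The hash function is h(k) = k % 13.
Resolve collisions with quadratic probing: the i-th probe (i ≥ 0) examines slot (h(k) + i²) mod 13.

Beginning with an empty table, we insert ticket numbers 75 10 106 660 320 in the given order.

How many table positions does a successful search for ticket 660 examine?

75: h=10 => slot 10
10: h=10, probe 10,11 => slot 11
106: h=2 => slot 2
660: h=10, probe 10,11,1 => slot 1
320: h=8 => slot 8
Table: [_, 660, 106, _, _, _, _, _, 320, _, 75, 10, _]
Lookup 660: h=10, probe 10,11,1 → found at 1.

3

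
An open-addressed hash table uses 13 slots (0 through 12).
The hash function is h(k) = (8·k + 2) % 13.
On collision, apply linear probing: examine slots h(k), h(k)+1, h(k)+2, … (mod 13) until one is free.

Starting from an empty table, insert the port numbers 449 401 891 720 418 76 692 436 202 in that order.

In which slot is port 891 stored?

7

449 hashes to 6; slot 6 is free -> place at 6.
401 hashes to 12; slot 12 is free -> place at 12.
891 hashes to 6; 6 taken -> place at 7.
720 hashes to 3; slot 3 is free -> place at 3.
418 hashes to 5; slot 5 is free -> place at 5.
76 hashes to 12; 12 taken -> place at 0.
692 hashes to 0; 0 taken -> place at 1.
436 hashes to 6; 6,7 taken -> place at 8.
202 hashes to 6; 6,7,8 taken -> place at 9.
Table: [76, 692, ∅, 720, ∅, 418, 449, 891, 436, 202, ∅, ∅, 401]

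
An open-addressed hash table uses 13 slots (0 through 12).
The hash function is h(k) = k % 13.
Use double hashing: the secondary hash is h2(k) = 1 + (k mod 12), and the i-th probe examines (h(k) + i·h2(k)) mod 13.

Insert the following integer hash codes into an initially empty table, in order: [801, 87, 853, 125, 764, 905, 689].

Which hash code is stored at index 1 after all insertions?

801 hashes to 8; slot 8 is free => place at 8.
87 hashes to 9; slot 9 is free => place at 9.
853 hashes to 8, h2=2; 8 taken => place at 10.
125 hashes to 8, h2=6; 8 taken => place at 1.
764 hashes to 10, h2=9; 10 taken => place at 6.
905 hashes to 8, h2=6; 8,1 taken => place at 7.
689 hashes to 0; slot 0 is free => place at 0.
Table: [689, 125, -, -, -, -, 764, 905, 801, 87, 853, -, -]

125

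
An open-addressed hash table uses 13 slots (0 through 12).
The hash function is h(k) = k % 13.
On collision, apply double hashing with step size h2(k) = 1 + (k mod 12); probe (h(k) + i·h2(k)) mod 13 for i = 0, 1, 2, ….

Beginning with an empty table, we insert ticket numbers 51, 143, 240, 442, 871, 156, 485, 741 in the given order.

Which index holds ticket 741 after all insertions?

10

Insert 51: h=12, slot 12 empty -> index 12.
Insert 143: h=0, slot 0 empty -> index 0.
Insert 240: h=6, slot 6 empty -> index 6.
Insert 442: h=0, h2=11, slot 0 occupied -> index 11.
Insert 871: h=0, h2=8, slot 0 occupied -> index 8.
Insert 156: h=0, h2=1, slot 0 occupied -> index 1.
Insert 485: h=4, slot 4 empty -> index 4.
Insert 741: h=0, h2=10, slot 0 occupied -> index 10.
Table: [143, 156, —, —, 485, —, 240, —, 871, —, 741, 442, 51]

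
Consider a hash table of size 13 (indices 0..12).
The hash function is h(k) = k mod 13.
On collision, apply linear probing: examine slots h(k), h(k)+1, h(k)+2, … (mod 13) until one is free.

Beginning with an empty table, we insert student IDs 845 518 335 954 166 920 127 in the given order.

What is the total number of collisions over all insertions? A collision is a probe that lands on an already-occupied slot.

845 hashes to 0; slot 0 is free -> place at 0.
518 hashes to 11; slot 11 is free -> place at 11.
335 hashes to 10; slot 10 is free -> place at 10.
954 hashes to 5; slot 5 is free -> place at 5.
166 hashes to 10; 10,11 taken -> place at 12.
920 hashes to 10; 10,11,12,0 taken -> place at 1.
127 hashes to 10; 10,11,12,0,1 taken -> place at 2.
Table: [845, 920, 127, -, -, 954, -, -, -, -, 335, 518, 166]

11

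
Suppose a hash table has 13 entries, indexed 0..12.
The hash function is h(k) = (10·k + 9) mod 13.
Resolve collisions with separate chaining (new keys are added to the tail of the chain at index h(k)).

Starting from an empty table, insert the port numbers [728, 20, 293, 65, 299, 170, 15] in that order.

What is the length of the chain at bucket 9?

3

728 -> bucket 9
20 -> bucket 1
293 -> bucket 1 (collision)
65 -> bucket 9 (collision)
299 -> bucket 9 (collision)
170 -> bucket 6
15 -> bucket 3
Final buckets:
0: _
1: 20 -> 293
2: _
3: 15
4: _
5: _
6: 170
7: _
8: _
9: 728 -> 65 -> 299
10: _
11: _
12: _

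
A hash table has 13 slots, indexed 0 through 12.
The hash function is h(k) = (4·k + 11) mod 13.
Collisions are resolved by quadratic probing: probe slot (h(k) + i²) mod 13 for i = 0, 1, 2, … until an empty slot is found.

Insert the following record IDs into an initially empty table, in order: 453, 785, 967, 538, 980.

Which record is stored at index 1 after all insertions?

980

453 hashes to 3; slot 3 is free → place at 3.
785 hashes to 5; slot 5 is free → place at 5.
967 hashes to 5; 5 taken → place at 6.
538 hashes to 5; 5,6 taken → place at 9.
980 hashes to 5; 5,6,9 taken → place at 1.
Table: [_, 980, _, 453, _, 785, 967, _, _, 538, _, _, _]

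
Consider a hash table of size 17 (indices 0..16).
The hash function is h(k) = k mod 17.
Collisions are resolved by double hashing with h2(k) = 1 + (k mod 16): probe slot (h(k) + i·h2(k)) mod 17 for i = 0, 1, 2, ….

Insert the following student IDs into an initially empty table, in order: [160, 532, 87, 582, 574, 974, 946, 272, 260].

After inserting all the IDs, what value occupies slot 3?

160: h=7 -> slot 7
532: h=5 -> slot 5
87: h=2 -> slot 2
582: h=4 -> slot 4
574: h=13 -> slot 13
974: h=5, h2=15, probe 5,3 -> slot 3
946: h=11 -> slot 11
272: h=0 -> slot 0
260: h=5, h2=5, probe 5,10 -> slot 10
Table: [272, ., 87, 974, 582, 532, ., 160, ., ., 260, 946, ., 574, ., ., .]

974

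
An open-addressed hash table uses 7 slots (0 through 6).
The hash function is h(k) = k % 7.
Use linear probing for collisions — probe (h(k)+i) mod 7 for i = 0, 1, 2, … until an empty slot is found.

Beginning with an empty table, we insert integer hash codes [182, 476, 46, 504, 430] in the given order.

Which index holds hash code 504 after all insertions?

182 hashes to 0; slot 0 is free => place at 0.
476 hashes to 0; 0 taken => place at 1.
46 hashes to 4; slot 4 is free => place at 4.
504 hashes to 0; 0,1 taken => place at 2.
430 hashes to 3; slot 3 is free => place at 3.
Table: [182, 476, 504, 430, 46, -, -]

2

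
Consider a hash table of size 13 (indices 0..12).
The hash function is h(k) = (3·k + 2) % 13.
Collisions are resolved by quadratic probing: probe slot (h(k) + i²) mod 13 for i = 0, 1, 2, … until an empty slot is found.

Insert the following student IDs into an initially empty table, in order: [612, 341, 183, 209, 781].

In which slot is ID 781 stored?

1

612: h=5 -> slot 5
341: h=11 -> slot 11
183: h=5, probe 5,6 -> slot 6
209: h=5, probe 5,6,9 -> slot 9
781: h=5, probe 5,6,9,1 -> slot 1
Table: [_, 781, _, _, _, 612, 183, _, _, 209, _, 341, _]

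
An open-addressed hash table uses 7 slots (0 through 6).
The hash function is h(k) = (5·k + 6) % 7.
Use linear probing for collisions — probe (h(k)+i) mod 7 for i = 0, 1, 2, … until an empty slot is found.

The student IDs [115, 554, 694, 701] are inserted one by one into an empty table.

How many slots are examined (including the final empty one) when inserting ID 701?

Insert 115: h=0, slot 0 empty => index 0.
Insert 554: h=4, slot 4 empty => index 4.
Insert 694: h=4, slot 4 occupied => index 5.
Insert 701: h=4, slots 4,5 occupied => index 6.
Table: [115, -, -, -, 554, 694, 701]

3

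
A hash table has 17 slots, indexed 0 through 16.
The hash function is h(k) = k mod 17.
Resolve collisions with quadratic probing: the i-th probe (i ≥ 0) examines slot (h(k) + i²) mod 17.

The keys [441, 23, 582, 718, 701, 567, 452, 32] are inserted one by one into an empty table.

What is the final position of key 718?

5

441: h=16 → slot 16
23: h=6 → slot 6
582: h=4 → slot 4
718: h=4, probe 4,5 → slot 5
701: h=4, probe 4,5,8 → slot 8
567: h=6, probe 6,7 → slot 7
452: h=10 → slot 10
32: h=15 → slot 15
Table: [_, _, _, _, 582, 718, 23, 567, 701, _, 452, _, _, _, _, 32, 441]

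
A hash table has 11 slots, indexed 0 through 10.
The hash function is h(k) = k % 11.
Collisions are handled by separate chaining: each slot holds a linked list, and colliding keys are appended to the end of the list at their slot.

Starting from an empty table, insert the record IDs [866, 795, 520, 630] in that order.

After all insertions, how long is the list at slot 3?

Insert 866: h=8, bucket 8 empty → new chain.
Insert 795: h=3, bucket 3 empty → new chain.
Insert 520: h=3, bucket 3 nonempty → append to chain.
Insert 630: h=3, bucket 3 nonempty → append to chain.
Final buckets:
0: .
1: .
2: .
3: 795 -> 520 -> 630
4: .
5: .
6: .
7: .
8: 866
9: .
10: .

3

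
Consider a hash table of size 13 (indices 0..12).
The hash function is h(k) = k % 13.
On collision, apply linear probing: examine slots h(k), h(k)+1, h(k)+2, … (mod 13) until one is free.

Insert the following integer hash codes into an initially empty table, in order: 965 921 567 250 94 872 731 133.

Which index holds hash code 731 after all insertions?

965: h=3 → slot 3
921: h=11 → slot 11
567: h=8 → slot 8
250: h=3, probe 3,4 → slot 4
94: h=3, probe 3,4,5 → slot 5
872: h=1 → slot 1
731: h=3, probe 3,4,5,6 → slot 6
133: h=3, probe 3,4,5,6,7 → slot 7
Table: [-, 872, -, 965, 250, 94, 731, 133, 567, -, -, 921, -]

6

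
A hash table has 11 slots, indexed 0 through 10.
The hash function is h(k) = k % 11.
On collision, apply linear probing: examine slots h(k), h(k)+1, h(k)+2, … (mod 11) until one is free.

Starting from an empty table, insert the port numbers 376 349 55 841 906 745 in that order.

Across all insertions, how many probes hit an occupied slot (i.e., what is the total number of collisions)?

376 hashes to 2; slot 2 is free → place at 2.
349 hashes to 8; slot 8 is free → place at 8.
55 hashes to 0; slot 0 is free → place at 0.
841 hashes to 5; slot 5 is free → place at 5.
906 hashes to 4; slot 4 is free → place at 4.
745 hashes to 8; 8 taken → place at 9.
Table: [55, —, 376, —, 906, 841, —, —, 349, 745, —]

1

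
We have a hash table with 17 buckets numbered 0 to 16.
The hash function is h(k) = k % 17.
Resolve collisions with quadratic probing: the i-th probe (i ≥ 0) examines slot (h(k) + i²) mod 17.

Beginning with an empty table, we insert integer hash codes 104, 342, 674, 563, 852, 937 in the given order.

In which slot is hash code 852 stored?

1

104 hashes to 2; slot 2 is free => place at 2.
342 hashes to 2; 2 taken => place at 3.
674 hashes to 11; slot 11 is free => place at 11.
563 hashes to 2; 2,3 taken => place at 6.
852 hashes to 2; 2,3,6,11 taken => place at 1.
937 hashes to 2; 2,3,6,11,1 taken => place at 10.
Table: [—, 852, 104, 342, —, —, 563, —, —, —, 937, 674, —, —, —, —, —]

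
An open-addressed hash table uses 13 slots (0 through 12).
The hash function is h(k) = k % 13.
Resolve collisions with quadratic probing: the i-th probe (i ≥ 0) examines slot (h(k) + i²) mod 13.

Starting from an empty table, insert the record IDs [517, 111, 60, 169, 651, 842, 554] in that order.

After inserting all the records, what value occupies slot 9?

Insert 517: h=10, slot 10 empty → index 10.
Insert 111: h=7, slot 7 empty → index 7.
Insert 60: h=8, slot 8 empty → index 8.
Insert 169: h=0, slot 0 empty → index 0.
Insert 651: h=1, slot 1 empty → index 1.
Insert 842: h=10, slot 10 occupied → index 11.
Insert 554: h=8, slot 8 occupied → index 9.
Table: [169, 651, ∅, ∅, ∅, ∅, ∅, 111, 60, 554, 517, 842, ∅]

554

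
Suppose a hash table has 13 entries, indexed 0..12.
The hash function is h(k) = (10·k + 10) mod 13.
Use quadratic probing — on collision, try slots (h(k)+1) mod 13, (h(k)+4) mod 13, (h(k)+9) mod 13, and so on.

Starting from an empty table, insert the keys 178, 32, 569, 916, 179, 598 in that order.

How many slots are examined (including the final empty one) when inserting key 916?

178: h=9 => slot 9
32: h=5 => slot 5
569: h=6 => slot 6
916: h=5, probe 5,6,9,1 => slot 1
179: h=6, probe 6,7 => slot 7
598: h=10 => slot 10
Table: [—, 916, —, —, —, 32, 569, 179, —, 178, 598, —, —]

4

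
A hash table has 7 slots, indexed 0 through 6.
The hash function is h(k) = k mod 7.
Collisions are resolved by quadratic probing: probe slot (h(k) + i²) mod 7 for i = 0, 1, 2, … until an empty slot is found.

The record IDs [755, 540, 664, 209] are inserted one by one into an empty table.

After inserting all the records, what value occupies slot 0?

664

Insert 755: h=6, slot 6 empty -> index 6.
Insert 540: h=1, slot 1 empty -> index 1.
Insert 664: h=6, slot 6 occupied -> index 0.
Insert 209: h=6, slots 6,0 occupied -> index 3.
Table: [664, 540, ∅, 209, ∅, ∅, 755]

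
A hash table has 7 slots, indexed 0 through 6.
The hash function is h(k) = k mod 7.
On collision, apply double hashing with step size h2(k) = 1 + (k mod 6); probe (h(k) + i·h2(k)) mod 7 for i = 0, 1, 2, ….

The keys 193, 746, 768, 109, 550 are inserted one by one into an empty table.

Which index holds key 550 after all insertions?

193: h=4 => slot 4
746: h=4, h2=3, probe 4,0 => slot 0
768: h=5 => slot 5
109: h=4, h2=2, probe 4,6 => slot 6
550: h=4, h2=5, probe 4,2 => slot 2
Table: [746, ., 550, ., 193, 768, 109]

2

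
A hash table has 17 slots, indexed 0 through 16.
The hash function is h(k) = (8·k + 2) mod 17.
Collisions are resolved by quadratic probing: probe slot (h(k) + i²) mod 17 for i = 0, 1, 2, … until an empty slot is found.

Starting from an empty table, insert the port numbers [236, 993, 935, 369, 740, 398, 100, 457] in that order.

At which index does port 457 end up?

12

236 hashes to 3; slot 3 is free → place at 3.
993 hashes to 7; slot 7 is free → place at 7.
935 hashes to 2; slot 2 is free → place at 2.
369 hashes to 13; slot 13 is free → place at 13.
740 hashes to 6; slot 6 is free → place at 6.
398 hashes to 7; 7 taken → place at 8.
100 hashes to 3; 3 taken → place at 4.
457 hashes to 3; 3,4,7 taken → place at 12.
Table: [∅, ∅, 935, 236, 100, ∅, 740, 993, 398, ∅, ∅, ∅, 457, 369, ∅, ∅, ∅]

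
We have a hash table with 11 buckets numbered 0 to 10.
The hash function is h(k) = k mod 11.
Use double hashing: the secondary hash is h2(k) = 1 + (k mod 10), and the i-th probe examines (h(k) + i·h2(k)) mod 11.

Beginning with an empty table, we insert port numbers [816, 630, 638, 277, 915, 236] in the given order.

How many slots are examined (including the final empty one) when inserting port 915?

2

816 hashes to 2; slot 2 is free => place at 2.
630 hashes to 3; slot 3 is free => place at 3.
638 hashes to 0; slot 0 is free => place at 0.
277 hashes to 2, h2=8; 2 taken => place at 10.
915 hashes to 2, h2=6; 2 taken => place at 8.
236 hashes to 5; slot 5 is free => place at 5.
Table: [638, -, 816, 630, -, 236, -, -, 915, -, 277]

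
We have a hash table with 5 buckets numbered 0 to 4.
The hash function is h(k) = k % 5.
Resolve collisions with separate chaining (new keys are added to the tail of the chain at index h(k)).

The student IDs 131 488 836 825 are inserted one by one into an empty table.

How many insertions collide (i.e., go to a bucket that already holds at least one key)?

1

131 -> bucket 1
488 -> bucket 3
836 -> bucket 1 (collision)
825 -> bucket 0
Final buckets:
0: 825
1: 131 -> 836
2: ∅
3: 488
4: ∅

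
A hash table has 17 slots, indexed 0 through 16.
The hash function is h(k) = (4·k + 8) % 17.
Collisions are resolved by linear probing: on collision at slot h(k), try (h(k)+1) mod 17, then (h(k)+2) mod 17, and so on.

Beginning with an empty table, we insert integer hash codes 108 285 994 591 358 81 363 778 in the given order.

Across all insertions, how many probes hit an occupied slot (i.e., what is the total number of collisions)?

Insert 108: h=15, slot 15 empty => index 15.
Insert 285: h=9, slot 9 empty => index 9.
Insert 994: h=6, slot 6 empty => index 6.
Insert 591: h=9, slot 9 occupied => index 10.
Insert 358: h=12, slot 12 empty => index 12.
Insert 81: h=9, slots 9,10 occupied => index 11.
Insert 363: h=15, slot 15 occupied => index 16.
Insert 778: h=9, slots 9,10,11,12 occupied => index 13.
Table: [_, _, _, _, _, _, 994, _, _, 285, 591, 81, 358, 778, _, 108, 363]

8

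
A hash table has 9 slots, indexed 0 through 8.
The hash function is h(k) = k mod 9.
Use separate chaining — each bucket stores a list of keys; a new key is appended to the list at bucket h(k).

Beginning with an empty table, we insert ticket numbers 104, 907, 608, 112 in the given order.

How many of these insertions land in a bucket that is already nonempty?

Insert 104: h=5, bucket 5 empty -> new chain.
Insert 907: h=7, bucket 7 empty -> new chain.
Insert 608: h=5, bucket 5 nonempty -> append to chain.
Insert 112: h=4, bucket 4 empty -> new chain.
Final buckets:
0: ∅
1: ∅
2: ∅
3: ∅
4: 112
5: 104 -> 608
6: ∅
7: 907
8: ∅

1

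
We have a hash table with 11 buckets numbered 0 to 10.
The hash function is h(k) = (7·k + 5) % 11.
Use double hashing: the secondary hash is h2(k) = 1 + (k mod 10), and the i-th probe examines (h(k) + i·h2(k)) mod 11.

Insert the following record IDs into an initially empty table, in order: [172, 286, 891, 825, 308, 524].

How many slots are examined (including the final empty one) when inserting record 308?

2

172: h=10 => slot 10
286: h=5 => slot 5
891: h=5, h2=2, probe 5,7 => slot 7
825: h=5, h2=6, probe 5,0 => slot 0
308: h=5, h2=9, probe 5,3 => slot 3
524: h=10, h2=5, probe 10,4 => slot 4
Table: [825, ∅, ∅, 308, 524, 286, ∅, 891, ∅, ∅, 172]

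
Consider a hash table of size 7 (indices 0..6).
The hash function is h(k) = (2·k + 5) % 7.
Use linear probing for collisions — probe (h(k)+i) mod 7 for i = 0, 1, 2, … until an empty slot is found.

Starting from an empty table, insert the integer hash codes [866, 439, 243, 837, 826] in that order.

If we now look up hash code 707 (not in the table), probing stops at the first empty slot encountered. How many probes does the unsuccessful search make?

3

866 hashes to 1; slot 1 is free → place at 1.
439 hashes to 1; 1 taken → place at 2.
243 hashes to 1; 1,2 taken → place at 3.
837 hashes to 6; slot 6 is free → place at 6.
826 hashes to 5; slot 5 is free → place at 5.
Table: [—, 866, 439, 243, —, 826, 837]
Lookup 707: h=5, probe 5,6,0 → slot 0 empty, not found.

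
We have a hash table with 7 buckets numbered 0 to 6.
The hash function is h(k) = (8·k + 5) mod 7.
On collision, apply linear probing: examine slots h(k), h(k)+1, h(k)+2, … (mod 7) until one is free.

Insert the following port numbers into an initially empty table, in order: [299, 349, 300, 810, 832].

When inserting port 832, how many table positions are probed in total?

299 hashes to 3; slot 3 is free => place at 3.
349 hashes to 4; slot 4 is free => place at 4.
300 hashes to 4; 4 taken => place at 5.
810 hashes to 3; 3,4,5 taken => place at 6.
832 hashes to 4; 4,5,6 taken => place at 0.
Table: [832, _, _, 299, 349, 300, 810]

4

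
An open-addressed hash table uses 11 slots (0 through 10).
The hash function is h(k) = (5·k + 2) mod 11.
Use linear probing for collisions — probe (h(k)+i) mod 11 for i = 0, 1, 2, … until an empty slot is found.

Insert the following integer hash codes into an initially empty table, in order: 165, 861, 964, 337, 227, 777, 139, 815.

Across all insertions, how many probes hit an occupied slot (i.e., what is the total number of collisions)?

16

165: h=2 → slot 2
861: h=6 → slot 6
964: h=4 → slot 4
337: h=4, probe 4,5 → slot 5
227: h=4, probe 4,5,6,7 → slot 7
777: h=4, probe 4,5,6,7,8 → slot 8
139: h=4, probe 4,5,6,7,8,9 → slot 9
815: h=7, probe 7,8,9,10 → slot 10
Table: [—, —, 165, —, 964, 337, 861, 227, 777, 139, 815]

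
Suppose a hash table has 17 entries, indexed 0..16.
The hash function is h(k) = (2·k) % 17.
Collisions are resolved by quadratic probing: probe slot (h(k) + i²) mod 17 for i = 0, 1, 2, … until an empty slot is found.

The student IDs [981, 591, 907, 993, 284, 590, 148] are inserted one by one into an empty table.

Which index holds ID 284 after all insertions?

8

Insert 981: h=7, slot 7 empty → index 7.
Insert 591: h=9, slot 9 empty → index 9.
Insert 907: h=12, slot 12 empty → index 12.
Insert 993: h=14, slot 14 empty → index 14.
Insert 284: h=7, slot 7 occupied → index 8.
Insert 590: h=7, slots 7,8 occupied → index 11.
Insert 148: h=7, slots 7,8,11 occupied → index 16.
Table: [., ., ., ., ., ., ., 981, 284, 591, ., 590, 907, ., 993, ., 148]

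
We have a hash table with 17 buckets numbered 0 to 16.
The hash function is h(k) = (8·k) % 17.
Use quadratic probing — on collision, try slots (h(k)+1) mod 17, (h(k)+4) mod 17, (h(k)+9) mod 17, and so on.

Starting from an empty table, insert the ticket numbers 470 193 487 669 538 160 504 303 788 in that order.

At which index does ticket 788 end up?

Insert 470: h=3, slot 3 empty -> index 3.
Insert 193: h=14, slot 14 empty -> index 14.
Insert 487: h=3, slot 3 occupied -> index 4.
Insert 669: h=14, slot 14 occupied -> index 15.
Insert 538: h=3, slots 3,4 occupied -> index 7.
Insert 160: h=5, slot 5 empty -> index 5.
Insert 504: h=3, slots 3,4,7 occupied -> index 12.
Insert 303: h=10, slot 10 empty -> index 10.
Insert 788: h=14, slots 14,15 occupied -> index 1.
Table: [., 788, ., 470, 487, 160, ., 538, ., ., 303, ., 504, ., 193, 669, .]

1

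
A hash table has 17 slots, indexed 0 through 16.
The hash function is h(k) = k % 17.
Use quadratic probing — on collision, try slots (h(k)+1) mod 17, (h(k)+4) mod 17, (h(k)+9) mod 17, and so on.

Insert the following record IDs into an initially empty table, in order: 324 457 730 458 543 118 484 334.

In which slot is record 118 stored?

8

Insert 324: h=1, slot 1 empty -> index 1.
Insert 457: h=15, slot 15 empty -> index 15.
Insert 730: h=16, slot 16 empty -> index 16.
Insert 458: h=16, slot 16 occupied -> index 0.
Insert 543: h=16, slots 16,0 occupied -> index 3.
Insert 118: h=16, slots 16,0,3 occupied -> index 8.
Insert 484: h=8, slot 8 occupied -> index 9.
Insert 334: h=11, slot 11 empty -> index 11.
Table: [458, 324, _, 543, _, _, _, _, 118, 484, _, 334, _, _, _, 457, 730]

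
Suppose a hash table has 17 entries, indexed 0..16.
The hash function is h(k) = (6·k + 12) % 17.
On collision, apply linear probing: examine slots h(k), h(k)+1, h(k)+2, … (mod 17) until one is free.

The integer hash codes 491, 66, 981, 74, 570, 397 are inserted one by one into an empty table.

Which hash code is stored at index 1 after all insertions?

Insert 491: h=0, slot 0 empty → index 0.
Insert 66: h=0, slot 0 occupied → index 1.
Insert 981: h=16, slot 16 empty → index 16.
Insert 74: h=14, slot 14 empty → index 14.
Insert 570: h=15, slot 15 empty → index 15.
Insert 397: h=14, slots 14,15,16,0,1 occupied → index 2.
Table: [491, 66, 397, —, —, —, —, —, —, —, —, —, —, —, 74, 570, 981]

66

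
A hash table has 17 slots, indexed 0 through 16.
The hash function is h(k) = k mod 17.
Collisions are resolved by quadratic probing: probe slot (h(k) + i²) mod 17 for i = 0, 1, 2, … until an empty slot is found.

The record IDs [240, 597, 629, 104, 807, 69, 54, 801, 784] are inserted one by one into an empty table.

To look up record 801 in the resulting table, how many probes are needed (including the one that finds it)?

Insert 240: h=2, slot 2 empty -> index 2.
Insert 597: h=2, slot 2 occupied -> index 3.
Insert 629: h=0, slot 0 empty -> index 0.
Insert 104: h=2, slots 2,3 occupied -> index 6.
Insert 807: h=8, slot 8 empty -> index 8.
Insert 69: h=1, slot 1 empty -> index 1.
Insert 54: h=3, slot 3 occupied -> index 4.
Insert 801: h=2, slots 2,3,6 occupied -> index 11.
Insert 784: h=2, slots 2,3,6,11,1 occupied -> index 10.
Table: [629, 69, 240, 597, 54, ., 104, ., 807, ., 784, 801, ., ., ., ., .]
Lookup 801: h=2, probe 2,3,6,11 → found at 11.

4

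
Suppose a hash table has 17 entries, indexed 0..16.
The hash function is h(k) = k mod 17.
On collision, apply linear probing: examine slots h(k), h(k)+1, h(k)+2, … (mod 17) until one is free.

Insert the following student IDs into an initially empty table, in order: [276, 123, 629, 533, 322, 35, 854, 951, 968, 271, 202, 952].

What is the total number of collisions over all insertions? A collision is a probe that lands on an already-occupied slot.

29

Insert 276: h=4, slot 4 empty => index 4.
Insert 123: h=4, slot 4 occupied => index 5.
Insert 629: h=0, slot 0 empty => index 0.
Insert 533: h=6, slot 6 empty => index 6.
Insert 322: h=16, slot 16 empty => index 16.
Insert 35: h=1, slot 1 empty => index 1.
Insert 854: h=4, slots 4,5,6 occupied => index 7.
Insert 951: h=16, slots 16,0,1 occupied => index 2.
Insert 968: h=16, slots 16,0,1,2 occupied => index 3.
Insert 271: h=16, slots 16,0,1,2,3,4,5,6,7 occupied => index 8.
Insert 202: h=15, slot 15 empty => index 15.
Insert 952: h=0, slots 0,1,2,3,4,5,6,7,8 occupied => index 9.
Table: [629, 35, 951, 968, 276, 123, 533, 854, 271, 952, —, —, —, —, —, 202, 322]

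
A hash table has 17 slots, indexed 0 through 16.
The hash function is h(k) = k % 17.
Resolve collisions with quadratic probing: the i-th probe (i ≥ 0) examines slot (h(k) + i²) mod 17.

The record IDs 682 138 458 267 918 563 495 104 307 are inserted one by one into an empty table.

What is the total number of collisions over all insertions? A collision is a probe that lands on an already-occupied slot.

12

Insert 682: h=2, slot 2 empty => index 2.
Insert 138: h=2, slot 2 occupied => index 3.
Insert 458: h=16, slot 16 empty => index 16.
Insert 267: h=12, slot 12 empty => index 12.
Insert 918: h=0, slot 0 empty => index 0.
Insert 563: h=2, slots 2,3 occupied => index 6.
Insert 495: h=2, slots 2,3,6 occupied => index 11.
Insert 104: h=2, slots 2,3,6,11 occupied => index 1.
Insert 307: h=1, slots 1,2 occupied => index 5.
Table: [918, 104, 682, 138, —, 307, 563, —, —, —, —, 495, 267, —, —, —, 458]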